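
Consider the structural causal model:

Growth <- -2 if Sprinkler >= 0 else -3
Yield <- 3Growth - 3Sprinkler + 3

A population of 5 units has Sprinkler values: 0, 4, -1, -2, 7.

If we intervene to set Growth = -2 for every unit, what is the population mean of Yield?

-7.8

do(Growth=-2) breaks Growth's dependence on Sprinkler. With Growth=-2 fixed, Yield across the units is -3, -15, 0, 3, -24, mean -7.8.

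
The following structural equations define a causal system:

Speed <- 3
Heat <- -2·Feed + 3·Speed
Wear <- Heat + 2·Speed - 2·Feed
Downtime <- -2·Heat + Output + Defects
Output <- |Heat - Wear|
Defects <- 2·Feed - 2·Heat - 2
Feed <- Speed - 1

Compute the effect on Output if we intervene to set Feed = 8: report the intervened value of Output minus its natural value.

8

Under do(Feed=8), the mechanism Feed <- Speed - 1 is discarded; Feed is fixed at 8.
Heat = -2·Feed + 3·Speed  [with Feed=8, Speed=3]  = -7
Wear = Heat + 2·Speed - 2·Feed  [with Heat=-7, Speed=3, Feed=8]  = -17
Output = |Heat - Wear|  [with Heat=-7, Wear=-17]  = 10
Without intervention: Feed = Speed - 1  [with Speed=3]  = 2; Heat = -2·Feed + 3·Speed  [with Feed=2, Speed=3]  = 5; Wear = Heat + 2·Speed - 2·Feed  [with Heat=5, Speed=3, Feed=2]  = 7; Output = |Heat - Wear|  [with Heat=5, Wear=7]  = 2.
Change = 10 − 2 = 8.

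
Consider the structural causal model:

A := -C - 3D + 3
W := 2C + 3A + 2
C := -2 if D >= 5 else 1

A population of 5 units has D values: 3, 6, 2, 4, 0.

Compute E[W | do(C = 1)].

-17

Under do(C=1), C's equation is replaced by C=1 for every unit. Per-unit W: -17, -44, -8, -26, 10. Mean = -17.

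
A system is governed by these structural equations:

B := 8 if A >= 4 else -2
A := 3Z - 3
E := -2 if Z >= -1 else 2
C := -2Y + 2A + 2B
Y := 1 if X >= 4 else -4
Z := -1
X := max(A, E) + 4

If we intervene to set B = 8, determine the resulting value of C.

The intervention breaks the incoming arrows to B: B := 8 if A >= 4 else -2 no longer applies, and B = 8.
A = 3Z - 3  [with Z=-1]  = -6
E = -2 if Z >= -1 else 2  [with Z=-1]  = -2
X = max(A, E) + 4  [with A=-6, E=-2]  = 2
Y = 1 if X >= 4 else -4  [with X=2]  = -4
C = -2Y + 2A + 2B  [with Y=-4, A=-6, B=8]  = 12

12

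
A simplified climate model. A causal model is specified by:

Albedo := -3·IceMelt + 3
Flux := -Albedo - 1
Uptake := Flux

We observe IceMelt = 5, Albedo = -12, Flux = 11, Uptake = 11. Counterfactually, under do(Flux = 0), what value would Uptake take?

0

The intervention breaks the incoming arrows to Flux: Flux := -Albedo - 1 no longer applies, and Flux = 0.
Uptake = Flux  [with Flux=0]  = 0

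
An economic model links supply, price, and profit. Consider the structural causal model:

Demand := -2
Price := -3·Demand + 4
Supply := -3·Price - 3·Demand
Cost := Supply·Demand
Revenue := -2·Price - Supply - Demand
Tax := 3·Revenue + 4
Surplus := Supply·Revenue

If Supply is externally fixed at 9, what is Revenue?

-27

do(Supply=9) replaces the equation Supply := -3·Price - 3·Demand with the constant Supply = 9.
Price = -3·Demand + 4  [with Demand=-2]  = 10
Revenue = -2·Price - Supply - Demand  [with Price=10, Supply=9, Demand=-2]  = -27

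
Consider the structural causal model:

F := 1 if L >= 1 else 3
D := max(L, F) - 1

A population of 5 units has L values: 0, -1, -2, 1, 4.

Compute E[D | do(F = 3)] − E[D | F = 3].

0.2

The intervention sets F=3 in all 5 units regardless of L. Recomputing D per unit gives 2, 2, 2, 2, 3; average 2.2.
Observing F=3 restricts to units where F's equation naturally yields 3: L ∈ {0, -1, -2}. In that subpopulation D = 2, 2, 2, mean 2.
Difference = 2.2 − 2 = 0.2.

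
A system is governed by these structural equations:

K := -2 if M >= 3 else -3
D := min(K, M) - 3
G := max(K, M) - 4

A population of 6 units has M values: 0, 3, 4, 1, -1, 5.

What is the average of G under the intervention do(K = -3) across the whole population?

do(K=-3) breaks K's dependence on M. With K=-3 fixed, G across the units is -4, -1, 0, -3, -5, 1, mean -2.

-2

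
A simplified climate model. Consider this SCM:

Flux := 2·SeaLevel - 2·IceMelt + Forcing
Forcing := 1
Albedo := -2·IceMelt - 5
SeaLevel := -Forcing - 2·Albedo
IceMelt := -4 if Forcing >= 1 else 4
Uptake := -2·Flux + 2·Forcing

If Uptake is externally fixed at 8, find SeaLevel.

do(Uptake=8) replaces the equation Uptake := -2·Flux + 2·Forcing with the constant Uptake = 8.
No directed path runs from Uptake to SeaLevel, so SeaLevel keeps its natural value.
IceMelt = -4 if Forcing >= 1 else 4  [with Forcing=1]  = -4
Albedo = -2·IceMelt - 5  [with IceMelt=-4]  = 3
SeaLevel = -Forcing - 2·Albedo  [with Forcing=1, Albedo=3]  = -7

-7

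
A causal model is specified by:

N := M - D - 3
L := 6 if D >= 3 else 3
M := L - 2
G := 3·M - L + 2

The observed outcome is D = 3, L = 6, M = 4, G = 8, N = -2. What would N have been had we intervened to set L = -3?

-11

do(L=-3) replaces the equation L := 6 if D >= 3 else 3 with the constant L = -3.
M = L - 2  [with L=-3]  = -5
N = M - D - 3  [with M=-5, D=3]  = -11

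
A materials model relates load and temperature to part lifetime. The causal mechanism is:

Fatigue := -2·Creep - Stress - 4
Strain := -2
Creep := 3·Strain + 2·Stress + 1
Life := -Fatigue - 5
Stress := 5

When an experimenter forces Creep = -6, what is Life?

do(Creep=-6) replaces the equation Creep := 3·Strain + 2·Stress + 1 with the constant Creep = -6.
Fatigue = -2·Creep - Stress - 4  [with Creep=-6, Stress=5]  = 3
Life = -Fatigue - 5  [with Fatigue=3]  = -8

-8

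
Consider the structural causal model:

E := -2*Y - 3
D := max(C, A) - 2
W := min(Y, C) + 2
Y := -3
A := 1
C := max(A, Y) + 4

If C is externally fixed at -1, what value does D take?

-1

The intervention breaks the incoming arrows to C: C := max(A, Y) + 4 no longer applies, and C = -1.
D = max(C, A) - 2  [with C=-1, A=1]  = -1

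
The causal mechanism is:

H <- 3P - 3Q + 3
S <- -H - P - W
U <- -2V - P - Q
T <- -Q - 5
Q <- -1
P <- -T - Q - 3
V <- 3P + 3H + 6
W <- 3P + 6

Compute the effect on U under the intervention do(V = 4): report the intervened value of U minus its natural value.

Intervening sets V = 4 and removes its equation (V <- 3P + 3H + 6).
T = -Q - 5  [with Q=-1]  = -4
P = -T - Q - 3  [with T=-4, Q=-1]  = 2
U = -2V - P - Q  [with V=4, P=2, Q=-1]  = -9
Without intervention: T = -Q - 5  [with Q=-1]  = -4; P = -T - Q - 3  [with T=-4, Q=-1]  = 2; H = 3P - 3Q + 3  [with P=2, Q=-1]  = 12; V = 3P + 3H + 6  [with P=2, H=12]  = 48; U = -2V - P - Q  [with V=48, P=2, Q=-1]  = -97.
Change = -9 − (-97) = 88.

88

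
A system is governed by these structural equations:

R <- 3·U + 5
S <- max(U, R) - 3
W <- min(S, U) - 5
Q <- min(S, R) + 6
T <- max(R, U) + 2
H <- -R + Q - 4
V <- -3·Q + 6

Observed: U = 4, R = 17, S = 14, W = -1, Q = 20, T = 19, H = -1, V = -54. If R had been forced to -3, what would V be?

do(R=-3) replaces the equation R <- 3·U + 5 with the constant R = -3.
S = max(U, R) - 3  [with U=4, R=-3]  = 1
Q = min(S, R) + 6  [with S=1, R=-3]  = 3
V = -3·Q + 6  [with Q=3]  = -3

-3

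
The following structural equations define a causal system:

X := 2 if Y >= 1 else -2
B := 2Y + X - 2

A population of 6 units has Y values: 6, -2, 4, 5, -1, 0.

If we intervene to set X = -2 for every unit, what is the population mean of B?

Every unit gets X=-2 under the intervention. B values become 8, -8, 4, 6, -6, -4; E[B|do(X=-2)] = 0.

0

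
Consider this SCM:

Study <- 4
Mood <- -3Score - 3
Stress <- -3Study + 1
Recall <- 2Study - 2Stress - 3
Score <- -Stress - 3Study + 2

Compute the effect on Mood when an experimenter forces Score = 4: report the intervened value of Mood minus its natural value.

The intervention breaks the incoming arrows to Score: Score <- -Stress - 3Study + 2 no longer applies, and Score = 4.
Mood = -3Score - 3  [with Score=4]  = -15
Without intervention: Stress = -3Study + 1  [with Study=4]  = -11; Score = -Stress - 3Study + 2  [with Stress=-11, Study=4]  = 1; Mood = -3Score - 3  [with Score=1]  = -6.
Change = -15 − (-6) = -9.

-9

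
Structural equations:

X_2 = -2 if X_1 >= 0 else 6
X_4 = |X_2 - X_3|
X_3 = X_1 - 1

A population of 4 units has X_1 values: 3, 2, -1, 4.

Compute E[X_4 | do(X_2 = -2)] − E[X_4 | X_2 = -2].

-1

Every unit gets X_2=-2 under the intervention. X_4 values become 4, 3, 0, 5; E[X_4|do(X_2=-2)] = 3.
Conditioning on X_2=-2 selects the 3 unit(s) with X_1 ∈ {3, 2, 4}. Their X_4 values: 4, 3, 5. Mean = 4.
Difference = 3 − 4 = -1.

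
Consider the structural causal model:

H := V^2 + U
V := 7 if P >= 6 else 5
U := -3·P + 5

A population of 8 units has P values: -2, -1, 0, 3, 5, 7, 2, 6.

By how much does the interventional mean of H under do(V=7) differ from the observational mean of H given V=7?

Every unit gets V=7 under the intervention. H values become 60, 57, 54, 45, 39, 33, 48, 36; E[H|do(V=7)] = 46.5.
Observing V=7 restricts to units where V's equation naturally yields 7: P ∈ {7, 6}. In that subpopulation H = 33, 36, mean 34.5.
Difference = 46.5 − 34.5 = 12.

12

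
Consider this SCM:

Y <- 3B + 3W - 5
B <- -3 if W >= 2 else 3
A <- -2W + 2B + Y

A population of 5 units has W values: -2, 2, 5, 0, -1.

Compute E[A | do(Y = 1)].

Every unit gets Y=1 under the intervention. A values become 11, -9, -15, 7, 9; E[A|do(Y=1)] = 0.6.

0.6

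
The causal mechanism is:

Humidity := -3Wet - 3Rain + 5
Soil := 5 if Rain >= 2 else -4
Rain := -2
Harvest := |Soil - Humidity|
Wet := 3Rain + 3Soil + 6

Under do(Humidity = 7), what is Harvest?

Intervening sets Humidity = 7 and removes its equation (Humidity := -3Wet - 3Rain + 5).
Soil = 5 if Rain >= 2 else -4  [with Rain=-2]  = -4
Harvest = |Soil - Humidity|  [with Soil=-4, Humidity=7]  = 11

11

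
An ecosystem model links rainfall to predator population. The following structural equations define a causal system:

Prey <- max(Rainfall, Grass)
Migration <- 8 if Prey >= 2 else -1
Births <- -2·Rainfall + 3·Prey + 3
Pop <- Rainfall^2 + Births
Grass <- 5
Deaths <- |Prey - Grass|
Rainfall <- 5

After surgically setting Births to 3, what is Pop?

The intervention breaks the incoming arrows to Births: Births <- -2·Rainfall + 3·Prey + 3 no longer applies, and Births = 3.
Pop = Rainfall^2 + Births  [with Rainfall=5, Births=3]  = 28

28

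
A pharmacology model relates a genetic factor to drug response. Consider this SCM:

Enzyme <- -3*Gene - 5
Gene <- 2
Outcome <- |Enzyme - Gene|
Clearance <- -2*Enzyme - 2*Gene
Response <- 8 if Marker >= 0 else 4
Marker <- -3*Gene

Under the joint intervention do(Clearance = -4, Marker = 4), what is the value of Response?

8

Under do(Clearance = -4, Marker = 4), each intervened variable's structural equation is replaced by its fixed value.
Response = 8 if Marker >= 0 else 4  [with Marker=4]  = 8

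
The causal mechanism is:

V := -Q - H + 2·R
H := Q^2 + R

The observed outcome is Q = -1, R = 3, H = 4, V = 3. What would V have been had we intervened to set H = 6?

The intervention breaks the incoming arrows to H: H := Q^2 + R no longer applies, and H = 6.
V = -Q - H + 2·R  [with Q=-1, H=6, R=3]  = 1

1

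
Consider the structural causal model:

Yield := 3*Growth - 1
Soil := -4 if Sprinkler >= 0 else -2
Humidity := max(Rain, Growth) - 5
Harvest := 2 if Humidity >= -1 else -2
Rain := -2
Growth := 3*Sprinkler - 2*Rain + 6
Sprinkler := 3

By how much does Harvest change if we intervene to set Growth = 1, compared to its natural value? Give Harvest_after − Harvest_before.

-4

The intervention breaks the incoming arrows to Growth: Growth := 3*Sprinkler - 2*Rain + 6 no longer applies, and Growth = 1.
Humidity = max(Rain, Growth) - 5  [with Rain=-2, Growth=1]  = -4
Harvest = 2 if Humidity >= -1 else -2  [with Humidity=-4]  = -2
Without intervention: Growth = 3*Sprinkler - 2*Rain + 6  [with Sprinkler=3, Rain=-2]  = 19; Humidity = max(Rain, Growth) - 5  [with Rain=-2, Growth=19]  = 14; Harvest = 2 if Humidity >= -1 else -2  [with Humidity=14]  = 2.
Change = -2 − 2 = -4.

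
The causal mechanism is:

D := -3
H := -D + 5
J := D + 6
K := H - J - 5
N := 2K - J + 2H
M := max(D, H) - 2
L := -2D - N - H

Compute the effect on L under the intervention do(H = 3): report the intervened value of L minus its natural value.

25

Under do(H=3), the mechanism H := -D + 5 is discarded; H is fixed at 3.
J = D + 6  [with D=-3]  = 3
K = H - J - 5  [with H=3, J=3]  = -5
N = 2K - J + 2H  [with K=-5, J=3, H=3]  = -7
L = -2D - N - H  [with D=-3, N=-7, H=3]  = 10
Without intervention: H = -D + 5  [with D=-3]  = 8; J = D + 6  [with D=-3]  = 3; K = H - J - 5  [with H=8, J=3]  = 0; N = 2K - J + 2H  [with K=0, J=3, H=8]  = 13; L = -2D - N - H  [with D=-3, N=13, H=8]  = -15.
Change = 10 − (-15) = 25.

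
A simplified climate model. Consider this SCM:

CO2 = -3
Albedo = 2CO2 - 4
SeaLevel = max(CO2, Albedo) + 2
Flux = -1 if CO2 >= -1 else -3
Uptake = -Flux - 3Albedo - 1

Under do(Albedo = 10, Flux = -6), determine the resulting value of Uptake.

-25

Setting Albedo = 10, Flux = -6 by intervention discards those variables' equations.
Uptake = -Flux - 3Albedo - 1  [with Flux=-6, Albedo=10]  = -25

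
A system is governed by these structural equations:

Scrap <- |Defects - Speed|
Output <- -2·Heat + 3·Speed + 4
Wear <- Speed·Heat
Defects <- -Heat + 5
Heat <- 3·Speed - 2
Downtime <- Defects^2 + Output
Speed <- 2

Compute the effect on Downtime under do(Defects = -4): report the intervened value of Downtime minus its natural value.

The intervention breaks the incoming arrows to Defects: Defects <- -Heat + 5 no longer applies, and Defects = -4.
Heat = 3·Speed - 2  [with Speed=2]  = 4
Output = -2·Heat + 3·Speed + 4  [with Heat=4, Speed=2]  = 2
Downtime = Defects^2 + Output  [with Defects=-4, Output=2]  = 18
Without intervention: Heat = 3·Speed - 2  [with Speed=2]  = 4; Defects = -Heat + 5  [with Heat=4]  = 1; Output = -2·Heat + 3·Speed + 4  [with Heat=4, Speed=2]  = 2; Downtime = Defects^2 + Output  [with Defects=1, Output=2]  = 3.
Change = 18 − 3 = 15.

15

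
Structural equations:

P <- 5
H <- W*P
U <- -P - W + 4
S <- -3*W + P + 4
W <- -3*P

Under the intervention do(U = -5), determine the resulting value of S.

The intervention breaks the incoming arrows to U: U <- -P - W + 4 no longer applies, and U = -5.
S is not downstream of the intervention, so its value is determined by the original equations.
W = -3*P  [with P=5]  = -15
S = -3*W + P + 4  [with W=-15, P=5]  = 54

54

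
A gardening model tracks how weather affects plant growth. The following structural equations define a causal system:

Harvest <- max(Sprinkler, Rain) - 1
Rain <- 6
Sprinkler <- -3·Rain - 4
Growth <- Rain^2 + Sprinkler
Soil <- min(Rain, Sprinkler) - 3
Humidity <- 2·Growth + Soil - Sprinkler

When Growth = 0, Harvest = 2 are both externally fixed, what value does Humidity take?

Setting Growth = 0, Harvest = 2 by intervention discards those variables' equations.
Sprinkler = -3·Rain - 4  [with Rain=6]  = -22
Soil = min(Rain, Sprinkler) - 3  [with Rain=6, Sprinkler=-22]  = -25
Humidity = 2·Growth + Soil - Sprinkler  [with Growth=0, Soil=-25, Sprinkler=-22]  = -3

-3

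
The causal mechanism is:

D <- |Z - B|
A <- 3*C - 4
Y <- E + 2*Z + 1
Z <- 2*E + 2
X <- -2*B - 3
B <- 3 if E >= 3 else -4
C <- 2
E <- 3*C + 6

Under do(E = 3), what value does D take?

5

The intervention breaks the incoming arrows to E: E <- 3*C + 6 no longer applies, and E = 3.
B = 3 if E >= 3 else -4  [with E=3]  = 3
Z = 2*E + 2  [with E=3]  = 8
D = |Z - B|  [with Z=8, B=3]  = 5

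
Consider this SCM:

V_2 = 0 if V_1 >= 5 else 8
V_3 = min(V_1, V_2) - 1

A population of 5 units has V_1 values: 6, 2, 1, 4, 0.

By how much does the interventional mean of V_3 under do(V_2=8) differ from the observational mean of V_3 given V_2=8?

0.85

Every unit gets V_2=8 under the intervention. V_3 values become 5, 1, 0, 3, -1; E[V_3|do(V_2=8)] = 1.6.
Observing V_2=8 restricts to units where V_2's equation naturally yields 8: V_1 ∈ {2, 1, 4, 0}. In that subpopulation V_3 = 1, 0, 3, -1, mean 0.75.
Difference = 1.6 − 0.75 = 0.85.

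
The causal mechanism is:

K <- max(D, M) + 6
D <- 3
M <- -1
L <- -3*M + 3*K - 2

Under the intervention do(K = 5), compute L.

16

The intervention breaks the incoming arrows to K: K <- max(D, M) + 6 no longer applies, and K = 5.
L = -3*M + 3*K - 2  [with M=-1, K=5]  = 16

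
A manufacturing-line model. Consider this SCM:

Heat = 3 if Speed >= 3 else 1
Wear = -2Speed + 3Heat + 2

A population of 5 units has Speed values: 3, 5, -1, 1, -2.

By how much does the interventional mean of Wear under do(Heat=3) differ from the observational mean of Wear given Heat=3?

5.6

Under do(Heat=3), Heat's equation is replaced by Heat=3 for every unit. Per-unit Wear: 5, 1, 13, 9, 15. Mean = 8.6.
Observing Heat=3 restricts to units where Heat's equation naturally yields 3: Speed ∈ {3, 5}. In that subpopulation Wear = 5, 1, mean 3.
Difference = 8.6 − 3 = 5.6.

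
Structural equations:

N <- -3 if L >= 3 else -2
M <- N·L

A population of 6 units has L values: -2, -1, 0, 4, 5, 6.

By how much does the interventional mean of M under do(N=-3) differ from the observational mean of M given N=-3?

9

Every unit gets N=-3 under the intervention. M values become 6, 3, 0, -12, -15, -18; E[M|do(N=-3)] = -6.
E[M|N=-3] averages over only the 3 units with N=-3 (L = 4, 5, 6): M = -12, -15, -18, mean -15.
Difference = -6 − (-15) = 9.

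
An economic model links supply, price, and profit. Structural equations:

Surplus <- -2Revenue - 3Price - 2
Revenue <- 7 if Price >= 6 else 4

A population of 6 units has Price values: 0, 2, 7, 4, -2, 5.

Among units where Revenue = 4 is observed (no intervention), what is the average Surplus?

Observing Revenue=4 restricts to units where Revenue's equation naturally yields 4: Price ∈ {0, 2, 4, -2, 5}. In that subpopulation Surplus = -10, -16, -22, -4, -25, mean -15.4.

-15.4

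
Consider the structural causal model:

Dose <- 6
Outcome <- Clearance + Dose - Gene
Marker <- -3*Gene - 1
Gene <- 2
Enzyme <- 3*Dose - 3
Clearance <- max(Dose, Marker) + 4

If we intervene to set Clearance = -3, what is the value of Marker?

The intervention breaks the incoming arrows to Clearance: Clearance <- max(Dose, Marker) + 4 no longer applies, and Clearance = -3.
Since Marker is not a descendant of the intervened variable, it is unaffected.
Marker = -3*Gene - 1  [with Gene=2]  = -7

-7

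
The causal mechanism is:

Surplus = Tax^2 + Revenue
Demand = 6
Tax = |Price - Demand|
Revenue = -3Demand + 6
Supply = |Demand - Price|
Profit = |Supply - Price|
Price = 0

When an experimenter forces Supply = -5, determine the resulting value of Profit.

The intervention breaks the incoming arrows to Supply: Supply = |Demand - Price| no longer applies, and Supply = -5.
Profit = |Supply - Price|  [with Supply=-5, Price=0]  = 5

5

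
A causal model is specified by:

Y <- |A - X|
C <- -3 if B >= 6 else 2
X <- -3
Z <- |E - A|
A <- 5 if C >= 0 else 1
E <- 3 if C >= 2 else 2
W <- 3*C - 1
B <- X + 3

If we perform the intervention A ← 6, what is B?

0

The intervention breaks the incoming arrows to A: A <- 5 if C >= 0 else 1 no longer applies, and A = 6.
Since B is not a descendant of the intervened variable, it is unaffected.
B = X + 3  [with X=-3]  = 0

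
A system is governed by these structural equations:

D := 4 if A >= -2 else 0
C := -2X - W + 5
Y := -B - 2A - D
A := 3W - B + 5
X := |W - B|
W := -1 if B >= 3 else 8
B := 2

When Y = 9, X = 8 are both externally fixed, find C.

-19

Setting Y = 9, X = 8 by intervention discards those variables' equations.
W = -1 if B >= 3 else 8  [with B=2]  = 8
C = -2X - W + 5  [with X=8, W=8]  = -19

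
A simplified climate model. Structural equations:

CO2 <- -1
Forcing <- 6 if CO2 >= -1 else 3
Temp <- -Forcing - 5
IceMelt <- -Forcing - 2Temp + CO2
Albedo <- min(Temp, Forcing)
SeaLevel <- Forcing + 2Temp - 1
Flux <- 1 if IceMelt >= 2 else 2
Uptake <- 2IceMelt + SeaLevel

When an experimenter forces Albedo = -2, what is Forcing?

6

Under do(Albedo=-2), the mechanism Albedo <- min(Temp, Forcing) is discarded; Albedo is fixed at -2.
No directed path runs from Albedo to Forcing, so Forcing keeps its natural value.
Forcing = 6 if CO2 >= -1 else 3  [with CO2=-1]  = 6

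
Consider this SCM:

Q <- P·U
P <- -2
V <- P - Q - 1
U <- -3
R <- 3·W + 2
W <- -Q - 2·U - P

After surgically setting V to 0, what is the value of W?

2

The intervention breaks the incoming arrows to V: V <- P - Q - 1 no longer applies, and V = 0.
Since W is not a descendant of the intervened variable, it is unaffected.
Q = P·U  [with P=-2, U=-3]  = 6
W = -Q - 2·U - P  [with Q=6, U=-3, P=-2]  = 2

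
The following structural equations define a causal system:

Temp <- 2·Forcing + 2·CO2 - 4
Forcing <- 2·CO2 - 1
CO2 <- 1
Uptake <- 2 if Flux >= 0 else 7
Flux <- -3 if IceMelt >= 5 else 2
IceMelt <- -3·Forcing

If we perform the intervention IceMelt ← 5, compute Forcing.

The intervention breaks the incoming arrows to IceMelt: IceMelt <- -3·Forcing no longer applies, and IceMelt = 5.
Since Forcing is not a descendant of the intervened variable, it is unaffected.
Forcing = 2·CO2 - 1  [with CO2=1]  = 1

1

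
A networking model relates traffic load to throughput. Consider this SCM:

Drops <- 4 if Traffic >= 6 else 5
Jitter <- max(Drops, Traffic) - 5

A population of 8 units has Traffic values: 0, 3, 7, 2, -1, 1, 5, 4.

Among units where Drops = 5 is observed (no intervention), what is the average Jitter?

0

E[Jitter|Drops=5] averages over only the 7 units with Drops=5 (Traffic = 0, 3, 2, -1, 1, 5, 4): Jitter = 0, 0, 0, 0, 0, 0, 0, mean 0.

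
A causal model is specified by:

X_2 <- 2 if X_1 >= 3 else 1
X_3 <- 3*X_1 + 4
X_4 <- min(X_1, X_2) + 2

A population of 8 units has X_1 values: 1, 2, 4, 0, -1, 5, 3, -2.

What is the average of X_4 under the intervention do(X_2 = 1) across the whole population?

2.25

do(X_2=1) breaks X_2's dependence on X_1. With X_2=1 fixed, X_4 across the units is 3, 3, 3, 2, 1, 3, 3, 0, mean 2.25.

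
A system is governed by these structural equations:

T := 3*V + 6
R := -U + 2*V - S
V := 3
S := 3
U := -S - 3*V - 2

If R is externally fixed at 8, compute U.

Under do(R=8), the mechanism R := -U + 2*V - S is discarded; R is fixed at 8.
Since U is not a descendant of the intervened variable, it is unaffected.
U = -S - 3*V - 2  [with S=3, V=3]  = -14

-14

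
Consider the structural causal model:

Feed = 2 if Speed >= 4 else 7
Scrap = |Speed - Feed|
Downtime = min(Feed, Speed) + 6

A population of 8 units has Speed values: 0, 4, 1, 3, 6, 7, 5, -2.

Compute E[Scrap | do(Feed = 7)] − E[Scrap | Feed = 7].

-2.5

Every unit gets Feed=7 under the intervention. Scrap values become 7, 3, 6, 4, 1, 0, 2, 9; E[Scrap|do(Feed=7)] = 4.
E[Scrap|Feed=7] averages over only the 4 units with Feed=7 (Speed = 0, 1, 3, -2): Scrap = 7, 6, 4, 9, mean 6.5.
Difference = 4 − 6.5 = -2.5.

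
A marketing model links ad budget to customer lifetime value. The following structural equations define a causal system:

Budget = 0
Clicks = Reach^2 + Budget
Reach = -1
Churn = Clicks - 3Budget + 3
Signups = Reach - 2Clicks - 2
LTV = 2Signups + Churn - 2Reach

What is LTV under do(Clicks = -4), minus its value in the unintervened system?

The intervention breaks the incoming arrows to Clicks: Clicks = Reach^2 + Budget no longer applies, and Clicks = -4.
Signups = Reach - 2Clicks - 2  [with Reach=-1, Clicks=-4]  = 5
Churn = Clicks - 3Budget + 3  [with Clicks=-4, Budget=0]  = -1
LTV = 2Signups + Churn - 2Reach  [with Signups=5, Churn=-1, Reach=-1]  = 11
Without intervention: Clicks = Reach^2 + Budget  [with Reach=-1, Budget=0]  = 1; Signups = Reach - 2Clicks - 2  [with Reach=-1, Clicks=1]  = -5; Churn = Clicks - 3Budget + 3  [with Clicks=1, Budget=0]  = 4; LTV = 2Signups + Churn - 2Reach  [with Signups=-5, Churn=4, Reach=-1]  = -4.
Change = 11 − (-4) = 15.

15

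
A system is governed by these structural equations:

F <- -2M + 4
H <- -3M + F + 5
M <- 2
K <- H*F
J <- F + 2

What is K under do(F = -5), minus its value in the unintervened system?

Under do(F=-5), the mechanism F <- -2M + 4 is discarded; F is fixed at -5.
H = -3M + F + 5  [with M=2, F=-5]  = -6
K = H*F  [with H=-6, F=-5]  = 30
Without intervention: F = -2M + 4  [with M=2]  = 0; H = -3M + F + 5  [with M=2, F=0]  = -1; K = H*F  [with H=-1, F=0]  = 0.
Change = 30 − 0 = 30.

30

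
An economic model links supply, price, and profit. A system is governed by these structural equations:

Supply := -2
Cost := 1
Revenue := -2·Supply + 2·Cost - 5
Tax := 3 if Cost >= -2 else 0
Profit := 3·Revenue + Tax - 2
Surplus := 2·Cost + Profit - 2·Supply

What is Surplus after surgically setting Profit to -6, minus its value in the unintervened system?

The intervention breaks the incoming arrows to Profit: Profit := 3·Revenue + Tax - 2 no longer applies, and Profit = -6.
Surplus = 2·Cost + Profit - 2·Supply  [with Cost=1, Profit=-6, Supply=-2]  = 0
Without intervention: Revenue = -2·Supply + 2·Cost - 5  [with Supply=-2, Cost=1]  = 1; Tax = 3 if Cost >= -2 else 0  [with Cost=1]  = 3; Profit = 3·Revenue + Tax - 2  [with Revenue=1, Tax=3]  = 4; Surplus = 2·Cost + Profit - 2·Supply  [with Cost=1, Profit=4, Supply=-2]  = 10.
Change = 0 − 10 = -10.

-10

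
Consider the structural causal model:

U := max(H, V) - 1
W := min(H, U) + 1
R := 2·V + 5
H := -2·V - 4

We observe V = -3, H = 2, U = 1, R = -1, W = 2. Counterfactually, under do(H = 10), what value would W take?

do(H=10) replaces the equation H := -2·V - 4 with the constant H = 10.
U = max(H, V) - 1  [with H=10, V=-3]  = 9
W = min(H, U) + 1  [with H=10, U=9]  = 10

10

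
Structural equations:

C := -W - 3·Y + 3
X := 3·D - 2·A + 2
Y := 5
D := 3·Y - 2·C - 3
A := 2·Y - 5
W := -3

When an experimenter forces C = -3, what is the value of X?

The intervention breaks the incoming arrows to C: C := -W - 3·Y + 3 no longer applies, and C = -3.
D = 3·Y - 2·C - 3  [with Y=5, C=-3]  = 18
A = 2·Y - 5  [with Y=5]  = 5
X = 3·D - 2·A + 2  [with D=18, A=5]  = 46

46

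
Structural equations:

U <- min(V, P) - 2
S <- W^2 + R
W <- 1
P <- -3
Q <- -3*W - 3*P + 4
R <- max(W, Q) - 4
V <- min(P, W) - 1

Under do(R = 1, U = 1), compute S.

2

The joint intervention fixes R = 1, U = 1, removing each variable's own equation.
S = W^2 + R  [with W=1, R=1]  = 2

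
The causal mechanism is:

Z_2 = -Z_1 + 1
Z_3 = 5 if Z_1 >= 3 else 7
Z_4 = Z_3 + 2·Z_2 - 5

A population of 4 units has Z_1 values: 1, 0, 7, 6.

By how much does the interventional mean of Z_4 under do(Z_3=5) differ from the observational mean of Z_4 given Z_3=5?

6

The intervention sets Z_3=5 in all 4 units regardless of Z_1. Recomputing Z_4 per unit gives 0, 2, -12, -10; average -5.
Observing Z_3=5 restricts to units where Z_3's equation naturally yields 5: Z_1 ∈ {7, 6}. In that subpopulation Z_4 = -12, -10, mean -11.
Difference = -5 − (-11) = 6.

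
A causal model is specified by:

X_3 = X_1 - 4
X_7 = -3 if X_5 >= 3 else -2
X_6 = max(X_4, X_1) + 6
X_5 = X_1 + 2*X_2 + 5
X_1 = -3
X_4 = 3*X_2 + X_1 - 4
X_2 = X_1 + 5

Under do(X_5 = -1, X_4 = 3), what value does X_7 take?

-2

Setting X_5 = -1, X_4 = 3 by intervention discards those variables' equations.
X_7 = -3 if X_5 >= 3 else -2  [with X_5=-1]  = -2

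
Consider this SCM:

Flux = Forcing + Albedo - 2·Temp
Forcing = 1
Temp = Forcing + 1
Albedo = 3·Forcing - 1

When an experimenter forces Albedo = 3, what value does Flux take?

The intervention breaks the incoming arrows to Albedo: Albedo = 3·Forcing - 1 no longer applies, and Albedo = 3.
Temp = Forcing + 1  [with Forcing=1]  = 2
Flux = Forcing + Albedo - 2·Temp  [with Forcing=1, Albedo=3, Temp=2]  = 0

0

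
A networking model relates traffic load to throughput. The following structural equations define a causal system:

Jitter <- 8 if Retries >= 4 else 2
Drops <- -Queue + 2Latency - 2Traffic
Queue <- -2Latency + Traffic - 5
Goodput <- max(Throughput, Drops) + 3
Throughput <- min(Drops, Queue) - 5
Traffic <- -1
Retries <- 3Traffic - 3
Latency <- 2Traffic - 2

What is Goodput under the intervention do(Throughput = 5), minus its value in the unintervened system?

13

do(Throughput=5) replaces the equation Throughput <- min(Drops, Queue) - 5 with the constant Throughput = 5.
Latency = 2Traffic - 2  [with Traffic=-1]  = -4
Queue = -2Latency + Traffic - 5  [with Latency=-4, Traffic=-1]  = 2
Drops = -Queue + 2Latency - 2Traffic  [with Queue=2, Latency=-4, Traffic=-1]  = -8
Goodput = max(Throughput, Drops) + 3  [with Throughput=5, Drops=-8]  = 8
Without intervention: Latency = 2Traffic - 2  [with Traffic=-1]  = -4; Queue = -2Latency + Traffic - 5  [with Latency=-4, Traffic=-1]  = 2; Drops = -Queue + 2Latency - 2Traffic  [with Queue=2, Latency=-4, Traffic=-1]  = -8; Throughput = min(Drops, Queue) - 5  [with Drops=-8, Queue=2]  = -13; Goodput = max(Throughput, Drops) + 3  [with Throughput=-13, Drops=-8]  = -5.
Change = 8 − (-5) = 13.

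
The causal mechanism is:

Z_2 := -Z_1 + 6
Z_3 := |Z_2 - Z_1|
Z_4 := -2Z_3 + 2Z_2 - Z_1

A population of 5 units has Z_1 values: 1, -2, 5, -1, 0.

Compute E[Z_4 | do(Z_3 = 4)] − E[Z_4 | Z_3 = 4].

Under do(Z_3=4), Z_3's equation is replaced by Z_3=4 for every unit. Per-unit Z_4: 1, 10, -11, 7, 4. Mean = 2.2.
E[Z_4|Z_3=4] averages over only the 2 units with Z_3=4 (Z_1 = 1, 5): Z_4 = 1, -11, mean -5.
Difference = 2.2 − (-5) = 7.2.

7.2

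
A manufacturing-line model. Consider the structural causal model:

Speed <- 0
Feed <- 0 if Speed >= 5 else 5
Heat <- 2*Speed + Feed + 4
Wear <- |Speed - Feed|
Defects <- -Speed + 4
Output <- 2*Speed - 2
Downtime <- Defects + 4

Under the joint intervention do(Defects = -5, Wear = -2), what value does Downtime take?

Setting Defects = -5, Wear = -2 by intervention discards those variables' equations.
Downtime = Defects + 4  [with Defects=-5]  = -1

-1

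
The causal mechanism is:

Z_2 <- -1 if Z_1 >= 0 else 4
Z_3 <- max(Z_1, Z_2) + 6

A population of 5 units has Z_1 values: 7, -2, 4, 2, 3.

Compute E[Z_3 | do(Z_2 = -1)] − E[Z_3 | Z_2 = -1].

-1

do(Z_2=-1) breaks Z_2's dependence on Z_1. With Z_2=-1 fixed, Z_3 across the units is 13, 5, 10, 8, 9, mean 9.
E[Z_3|Z_2=-1] averages over only the 4 units with Z_2=-1 (Z_1 = 7, 4, 2, 3): Z_3 = 13, 10, 8, 9, mean 10.
Difference = 9 − 10 = -1.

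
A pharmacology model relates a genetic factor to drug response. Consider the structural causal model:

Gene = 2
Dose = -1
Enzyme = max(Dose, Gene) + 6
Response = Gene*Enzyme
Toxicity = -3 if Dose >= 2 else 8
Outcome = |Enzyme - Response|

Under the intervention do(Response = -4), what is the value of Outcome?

12

Under do(Response=-4), the mechanism Response = Gene*Enzyme is discarded; Response is fixed at -4.
Enzyme = max(Dose, Gene) + 6  [with Dose=-1, Gene=2]  = 8
Outcome = |Enzyme - Response|  [with Enzyme=8, Response=-4]  = 12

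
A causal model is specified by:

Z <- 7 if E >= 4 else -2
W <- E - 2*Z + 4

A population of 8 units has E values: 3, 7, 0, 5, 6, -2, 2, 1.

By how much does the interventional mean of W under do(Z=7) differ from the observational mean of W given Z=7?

do(Z=7) breaks Z's dependence on E. With Z=7 fixed, W across the units is -7, -3, -10, -5, -4, -12, -8, -9, mean -7.25.
Conditioning on Z=7 selects the 3 unit(s) with E ∈ {7, 5, 6}. Their W values: -3, -5, -4. Mean = -4.
Difference = -7.25 − (-4) = -3.25.

-3.25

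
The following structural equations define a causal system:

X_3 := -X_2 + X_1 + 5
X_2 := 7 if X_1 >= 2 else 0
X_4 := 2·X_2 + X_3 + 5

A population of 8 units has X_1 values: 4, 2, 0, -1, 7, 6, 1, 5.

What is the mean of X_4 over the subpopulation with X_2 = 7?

Observing X_2=7 restricts to units where X_2's equation naturally yields 7: X_1 ∈ {4, 2, 7, 6, 5}. In that subpopulation X_4 = 21, 19, 24, 23, 22, mean 21.8.

21.8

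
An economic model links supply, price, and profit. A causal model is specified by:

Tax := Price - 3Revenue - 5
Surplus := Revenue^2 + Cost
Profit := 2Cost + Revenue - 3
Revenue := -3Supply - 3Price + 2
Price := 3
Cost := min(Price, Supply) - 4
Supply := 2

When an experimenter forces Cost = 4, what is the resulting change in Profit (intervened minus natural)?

The intervention breaks the incoming arrows to Cost: Cost := min(Price, Supply) - 4 no longer applies, and Cost = 4.
Revenue = -3Supply - 3Price + 2  [with Supply=2, Price=3]  = -13
Profit = 2Cost + Revenue - 3  [with Cost=4, Revenue=-13]  = -8
Without intervention: Cost = min(Price, Supply) - 4  [with Price=3, Supply=2]  = -2; Revenue = -3Supply - 3Price + 2  [with Supply=2, Price=3]  = -13; Profit = 2Cost + Revenue - 3  [with Cost=-2, Revenue=-13]  = -20.
Change = -8 − (-20) = 12.

12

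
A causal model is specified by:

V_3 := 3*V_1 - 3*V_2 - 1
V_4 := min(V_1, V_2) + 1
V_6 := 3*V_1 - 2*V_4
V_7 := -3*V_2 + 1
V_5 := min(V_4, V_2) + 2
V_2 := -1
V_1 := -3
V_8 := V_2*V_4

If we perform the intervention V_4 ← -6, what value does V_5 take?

-4

Intervening sets V_4 = -6 and removes its equation (V_4 := min(V_1, V_2) + 1).
V_5 = min(V_4, V_2) + 2  [with V_4=-6, V_2=-1]  = -4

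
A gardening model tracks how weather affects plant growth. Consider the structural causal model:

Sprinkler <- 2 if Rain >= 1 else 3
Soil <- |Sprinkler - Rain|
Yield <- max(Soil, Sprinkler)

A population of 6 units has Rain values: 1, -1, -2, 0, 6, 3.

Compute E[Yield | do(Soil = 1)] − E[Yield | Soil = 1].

The intervention sets Soil=1 in all 6 units regardless of Rain. Recomputing Yield per unit gives 2, 3, 3, 3, 2, 2; average 2.5.
Observing Soil=1 restricts to units where Soil's equation naturally yields 1: Rain ∈ {1, 3}. In that subpopulation Yield = 2, 2, mean 2.
Difference = 2.5 − 2 = 0.5.

0.5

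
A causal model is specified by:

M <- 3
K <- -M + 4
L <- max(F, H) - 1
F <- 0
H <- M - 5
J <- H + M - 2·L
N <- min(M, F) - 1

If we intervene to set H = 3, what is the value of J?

The intervention breaks the incoming arrows to H: H <- M - 5 no longer applies, and H = 3.
L = max(F, H) - 1  [with F=0, H=3]  = 2
J = H + M - 2·L  [with H=3, M=3, L=2]  = 2

2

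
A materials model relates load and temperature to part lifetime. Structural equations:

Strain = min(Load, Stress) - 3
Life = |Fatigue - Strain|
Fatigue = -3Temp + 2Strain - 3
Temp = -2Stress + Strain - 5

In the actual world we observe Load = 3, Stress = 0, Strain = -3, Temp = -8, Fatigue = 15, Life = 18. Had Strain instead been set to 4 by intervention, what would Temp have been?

The intervention breaks the incoming arrows to Strain: Strain = min(Load, Stress) - 3 no longer applies, and Strain = 4.
Temp = -2Stress + Strain - 5  [with Stress=0, Strain=4]  = -1

-1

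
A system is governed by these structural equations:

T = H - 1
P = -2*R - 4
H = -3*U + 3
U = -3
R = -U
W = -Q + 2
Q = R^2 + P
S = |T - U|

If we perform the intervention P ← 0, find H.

12

do(P=0) replaces the equation P = -2*R - 4 with the constant P = 0.
H is not downstream of the intervention, so its value is determined by the original equations.
H = -3*U + 3  [with U=-3]  = 12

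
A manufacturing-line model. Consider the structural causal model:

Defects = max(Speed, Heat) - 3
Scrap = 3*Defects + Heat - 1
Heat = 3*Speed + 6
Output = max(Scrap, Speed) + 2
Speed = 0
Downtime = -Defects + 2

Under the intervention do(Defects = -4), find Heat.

Under do(Defects=-4), the mechanism Defects = max(Speed, Heat) - 3 is discarded; Defects is fixed at -4.
Since Heat is not a descendant of the intervened variable, it is unaffected.
Heat = 3*Speed + 6  [with Speed=0]  = 6

6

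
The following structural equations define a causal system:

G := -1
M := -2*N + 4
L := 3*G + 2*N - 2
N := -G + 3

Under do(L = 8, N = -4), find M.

12

The joint intervention fixes L = 8, N = -4, removing each variable's own equation.
M = -2*N + 4  [with N=-4]  = 12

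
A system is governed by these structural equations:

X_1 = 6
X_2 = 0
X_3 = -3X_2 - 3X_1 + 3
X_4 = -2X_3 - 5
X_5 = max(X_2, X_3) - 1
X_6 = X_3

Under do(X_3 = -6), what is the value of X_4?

7

The intervention breaks the incoming arrows to X_3: X_3 = -3X_2 - 3X_1 + 3 no longer applies, and X_3 = -6.
X_4 = -2X_3 - 5  [with X_3=-6]  = 7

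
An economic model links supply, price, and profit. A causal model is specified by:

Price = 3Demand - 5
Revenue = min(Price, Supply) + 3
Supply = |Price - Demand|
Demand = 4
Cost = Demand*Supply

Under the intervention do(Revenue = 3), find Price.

Under do(Revenue=3), the mechanism Revenue = min(Price, Supply) + 3 is discarded; Revenue is fixed at 3.
No directed path runs from Revenue to Price, so Price keeps its natural value.
Price = 3Demand - 5  [with Demand=4]  = 7

7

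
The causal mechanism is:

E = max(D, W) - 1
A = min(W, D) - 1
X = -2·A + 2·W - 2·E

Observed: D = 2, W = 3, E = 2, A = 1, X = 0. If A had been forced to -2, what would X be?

6

Intervening sets A = -2 and removes its equation (A = min(W, D) - 1).
E = max(D, W) - 1  [with D=2, W=3]  = 2
X = -2·A + 2·W - 2·E  [with A=-2, W=3, E=2]  = 6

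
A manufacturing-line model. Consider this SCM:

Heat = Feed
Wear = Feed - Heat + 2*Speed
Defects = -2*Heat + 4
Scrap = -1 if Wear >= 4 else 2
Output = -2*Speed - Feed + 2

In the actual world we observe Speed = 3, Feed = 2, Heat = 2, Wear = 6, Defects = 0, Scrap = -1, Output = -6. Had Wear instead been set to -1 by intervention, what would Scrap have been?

Under do(Wear=-1), the mechanism Wear = Feed - Heat + 2*Speed is discarded; Wear is fixed at -1.
Scrap = -1 if Wear >= 4 else 2  [with Wear=-1]  = 2

2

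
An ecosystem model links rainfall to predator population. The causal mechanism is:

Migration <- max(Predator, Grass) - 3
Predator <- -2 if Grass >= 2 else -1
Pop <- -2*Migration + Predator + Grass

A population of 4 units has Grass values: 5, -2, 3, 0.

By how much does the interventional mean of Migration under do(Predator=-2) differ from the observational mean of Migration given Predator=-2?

-2.5

The intervention sets Predator=-2 in all 4 units regardless of Grass. Recomputing Migration per unit gives 2, -5, 0, -3; average -1.5.
E[Migration|Predator=-2] averages over only the 2 units with Predator=-2 (Grass = 5, 3): Migration = 2, 0, mean 1.
Difference = -1.5 − 1 = -2.5.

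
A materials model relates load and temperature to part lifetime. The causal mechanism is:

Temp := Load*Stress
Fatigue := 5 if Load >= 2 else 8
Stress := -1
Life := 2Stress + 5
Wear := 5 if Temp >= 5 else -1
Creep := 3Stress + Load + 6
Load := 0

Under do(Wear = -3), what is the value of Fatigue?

The intervention breaks the incoming arrows to Wear: Wear := 5 if Temp >= 5 else -1 no longer applies, and Wear = -3.
Since Fatigue is not a descendant of the intervened variable, it is unaffected.
Fatigue = 5 if Load >= 2 else 8  [with Load=0]  = 8

8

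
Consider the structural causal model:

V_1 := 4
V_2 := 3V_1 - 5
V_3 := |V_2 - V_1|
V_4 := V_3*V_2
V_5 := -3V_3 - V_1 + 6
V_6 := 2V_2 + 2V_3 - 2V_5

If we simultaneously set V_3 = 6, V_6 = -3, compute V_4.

42

Setting V_3 = 6, V_6 = -3 by intervention discards those variables' equations.
V_2 = 3V_1 - 5  [with V_1=4]  = 7
V_4 = V_3*V_2  [with V_3=6, V_2=7]  = 42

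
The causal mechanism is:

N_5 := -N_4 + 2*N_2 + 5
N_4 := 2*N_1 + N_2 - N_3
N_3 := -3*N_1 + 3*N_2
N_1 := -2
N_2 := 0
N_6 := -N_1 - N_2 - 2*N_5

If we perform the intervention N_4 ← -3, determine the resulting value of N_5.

Intervening sets N_4 = -3 and removes its equation (N_4 := 2*N_1 + N_2 - N_3).
N_5 = -N_4 + 2*N_2 + 5  [with N_4=-3, N_2=0]  = 8

8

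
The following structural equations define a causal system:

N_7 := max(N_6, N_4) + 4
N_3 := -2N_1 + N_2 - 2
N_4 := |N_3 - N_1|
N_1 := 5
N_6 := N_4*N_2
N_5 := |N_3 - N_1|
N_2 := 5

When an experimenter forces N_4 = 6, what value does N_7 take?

The intervention breaks the incoming arrows to N_4: N_4 := |N_3 - N_1| no longer applies, and N_4 = 6.
N_6 = N_4*N_2  [with N_4=6, N_2=5]  = 30
N_7 = max(N_6, N_4) + 4  [with N_6=30, N_4=6]  = 34

34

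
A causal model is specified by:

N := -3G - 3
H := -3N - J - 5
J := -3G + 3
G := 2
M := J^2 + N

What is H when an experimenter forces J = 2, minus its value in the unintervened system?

-5

do(J=2) replaces the equation J := -3G + 3 with the constant J = 2.
N = -3G - 3  [with G=2]  = -9
H = -3N - J - 5  [with N=-9, J=2]  = 20
Without intervention: N = -3G - 3  [with G=2]  = -9; J = -3G + 3  [with G=2]  = -3; H = -3N - J - 5  [with N=-9, J=-3]  = 25.
Change = 20 − 25 = -5.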